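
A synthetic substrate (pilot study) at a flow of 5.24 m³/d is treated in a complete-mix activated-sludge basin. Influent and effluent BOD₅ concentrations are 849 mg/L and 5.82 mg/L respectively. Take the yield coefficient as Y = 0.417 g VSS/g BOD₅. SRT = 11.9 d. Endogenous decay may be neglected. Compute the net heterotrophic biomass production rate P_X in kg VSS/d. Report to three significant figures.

P_X ≈ 1.84 kg VSS/d

No decay correction is needed, so Y_obs = Y = 0.417.
Substrate removed = Q·(S₀ − S) = 5.24 m³/d × (849 − 5.82) g/m³ = 4.42×10^3 g/d = 4.418 kg/d.
Biomass produced: P_X = Y_obs·Q·ΔS = 0.4170 × 4.418 ≈ 1.842 kg VSS/d.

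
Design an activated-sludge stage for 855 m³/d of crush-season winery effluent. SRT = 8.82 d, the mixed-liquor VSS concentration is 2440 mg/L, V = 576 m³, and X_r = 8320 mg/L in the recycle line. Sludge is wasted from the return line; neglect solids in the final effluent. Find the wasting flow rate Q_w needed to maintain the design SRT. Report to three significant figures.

Q_w = (V·X)/(θ_c X_r) = 576.0 × 2440 / (8.82 × 8320) = 19.15 m³/d.

Q_w ≈ 19.2 m³/d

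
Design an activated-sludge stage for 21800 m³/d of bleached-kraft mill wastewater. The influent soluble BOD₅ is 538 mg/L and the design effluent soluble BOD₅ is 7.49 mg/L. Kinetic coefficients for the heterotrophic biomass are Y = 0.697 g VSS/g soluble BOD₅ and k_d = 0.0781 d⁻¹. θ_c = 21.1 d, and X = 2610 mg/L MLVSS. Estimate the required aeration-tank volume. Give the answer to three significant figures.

Steady-state biomass mass balance: V·X·(1 + k_d·θ_c) = Y·Q·(S₀ − S)·θ_c, so V = 0.697 × 21800 × (538 − 7.49) × 21.1 / [2610 × (1 + 0.0781 × 21.1)] = 1.7×10^8 / 6911 = 24611 m³.

V ≈ 24600 m³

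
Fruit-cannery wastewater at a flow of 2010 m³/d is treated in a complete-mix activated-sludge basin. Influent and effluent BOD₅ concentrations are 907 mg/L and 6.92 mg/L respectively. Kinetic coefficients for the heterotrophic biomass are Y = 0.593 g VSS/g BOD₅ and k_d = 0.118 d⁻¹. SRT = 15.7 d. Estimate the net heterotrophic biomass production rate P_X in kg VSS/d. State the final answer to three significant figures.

P_X ≈ 376 kg VSS/d

Observed yield with endogenous decay: Y_obs = Y / (1 + k_d·θ_c) = 0.593 / (1 + 0.118 × 15.7) = 0.593 / 2.853 = 0.2079 g VSS/g BOD₅.
ΔS = 907 − 6.92 = 900.1 mg/L, so the substrate removal rate is 2010 × 900.1/1000 = 1809 kg BOD₅/d.
Biomass produced: P_X = Y_obs·Q·ΔS = 0.2079 × 1809 ≈ 376.1 kg VSS/d.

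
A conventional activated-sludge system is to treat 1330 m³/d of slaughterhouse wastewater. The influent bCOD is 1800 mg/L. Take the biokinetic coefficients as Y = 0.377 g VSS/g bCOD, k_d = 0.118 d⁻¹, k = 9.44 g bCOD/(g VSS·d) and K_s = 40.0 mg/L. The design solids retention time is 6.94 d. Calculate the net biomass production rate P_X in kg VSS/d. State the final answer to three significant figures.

From the Monod/SRT balance for a CMAS, S = K_s·(1+k_d θ_c)/[θ_c·(Y k − k_d) − 1] = 40.0 × (1 + 0.118 × 6.94) / [6.94 × (0.377 × 9.44 − 0.118) − 1] = 72.76 / 22.88 = 3.180 mg/L.
Y_obs = Y / (1 + k_d θ_c) = 0.377 / (1 + 0.118 × 6.94) = 0.377 / 1.819 = 0.2073.
ΔS = 1800 − 3.18 = 1797 mg/L, so the substrate removal rate is 1330 × 1797/1000 = 2390 kg bCOD/d.
Biomass produced: P_X = Y_obs·Q·ΔS = 0.2073 × 2390 ≈ 495.3 kg VSS/d.

P_X ≈ 495 kg VSS/d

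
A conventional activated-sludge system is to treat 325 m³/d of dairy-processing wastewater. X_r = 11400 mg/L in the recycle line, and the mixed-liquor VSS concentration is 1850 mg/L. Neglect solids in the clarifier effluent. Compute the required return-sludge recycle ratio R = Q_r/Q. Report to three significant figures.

R ≈ 0.194

Solids balance on the clarifier gives (1+R)X = R·X_r, so R = X/(X_r − X) = 1850 / (11400 − 1850) = 0.1937.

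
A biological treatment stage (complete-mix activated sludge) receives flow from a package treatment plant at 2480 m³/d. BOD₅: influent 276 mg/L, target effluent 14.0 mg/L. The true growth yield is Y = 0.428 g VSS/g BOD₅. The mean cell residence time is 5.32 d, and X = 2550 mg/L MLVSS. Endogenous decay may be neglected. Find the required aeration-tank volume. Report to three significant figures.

V ≈ 580 m³

V·X = Y·Q·ΔS·θ_c gives V = 0.428 × 2480 × (276 − 14.0) × 5.32 / 2550 = 580.2 m³.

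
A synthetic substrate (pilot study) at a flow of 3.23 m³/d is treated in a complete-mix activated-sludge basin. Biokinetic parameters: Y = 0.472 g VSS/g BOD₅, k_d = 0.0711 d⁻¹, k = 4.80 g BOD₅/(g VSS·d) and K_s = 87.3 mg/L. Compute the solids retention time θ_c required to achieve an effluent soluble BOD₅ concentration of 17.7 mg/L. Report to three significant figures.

From 1/θ_c = Y·k·S/(K_s + S) − k_d: Y·k·S/(K_s+S) = 0.472 × 4.80 × 17.7 / (87.3 + 17.7) = 0.3819 d⁻¹.
1/θ_c = 0.3819 − 0.0711 = 0.3108 d⁻¹, so θ_c = 3.217 d.

θ_c ≈ 3.22 d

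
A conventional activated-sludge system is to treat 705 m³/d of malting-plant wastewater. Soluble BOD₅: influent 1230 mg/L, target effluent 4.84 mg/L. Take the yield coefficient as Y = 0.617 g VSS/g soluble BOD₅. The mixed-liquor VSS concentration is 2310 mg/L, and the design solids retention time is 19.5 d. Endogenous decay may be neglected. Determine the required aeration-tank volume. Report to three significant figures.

With k_d = 0 the design equation reduces to V = Y Q (S₀−S) θ_c / X = 0.617 × 705 × (1230 − 4.84) × 19.5 / 2310 = 4499 m³.

V ≈ 4500 m³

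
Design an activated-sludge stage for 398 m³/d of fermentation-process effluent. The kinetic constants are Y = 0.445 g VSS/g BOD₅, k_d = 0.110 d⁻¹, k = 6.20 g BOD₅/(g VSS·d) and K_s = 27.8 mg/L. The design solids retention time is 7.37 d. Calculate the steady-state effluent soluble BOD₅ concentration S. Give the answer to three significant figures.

S ≈ 2.72 mg/L

Effluent substrate depends only on kinetics and SRT: S = K_s(1 + k_d θ_c) / [θ_c(Yk − k_d) − 1] = 27.8 × (1 + 0.110 × 7.37) / [7.37 × (0.445 × 6.20 − 0.110) − 1] = 50.34 / 18.52 = 2.718 mg/L.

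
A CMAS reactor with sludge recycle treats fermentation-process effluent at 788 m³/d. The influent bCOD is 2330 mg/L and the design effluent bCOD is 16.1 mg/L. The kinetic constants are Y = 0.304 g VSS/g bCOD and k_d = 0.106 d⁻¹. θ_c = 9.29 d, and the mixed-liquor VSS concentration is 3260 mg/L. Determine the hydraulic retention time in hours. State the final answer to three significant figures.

From the SRT design equation V = Y Q (S₀−S) θ_c / [X (1 + k_d θ_c)] = 0.304 × 788 × (2330 − 16.1) × 9.29 / [3260 × (1 + 0.106 × 9.29)] = 5.15×10^6 / 6470 = 795.9 m³.
HRT = V/Q = 795.9 m³ / 788 m³·d⁻¹ = 1.010 d × 24 = 24.24 h.

τ ≈ 24.2 h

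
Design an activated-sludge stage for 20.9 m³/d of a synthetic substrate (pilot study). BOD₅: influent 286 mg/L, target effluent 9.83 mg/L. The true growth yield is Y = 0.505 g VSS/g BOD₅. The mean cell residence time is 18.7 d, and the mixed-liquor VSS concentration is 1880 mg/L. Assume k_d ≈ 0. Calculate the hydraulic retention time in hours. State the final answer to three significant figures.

V·X = Y·Q·ΔS·θ_c gives V = 0.505 × 20.9 × (286 − 9.83) × 18.7 / 1880 = 28.99 m³.
HRT = V/Q = 28.99 m³ / 20.9 m³·d⁻¹ = 1.387 d × 24 = 33.29 h.

τ ≈ 33.3 h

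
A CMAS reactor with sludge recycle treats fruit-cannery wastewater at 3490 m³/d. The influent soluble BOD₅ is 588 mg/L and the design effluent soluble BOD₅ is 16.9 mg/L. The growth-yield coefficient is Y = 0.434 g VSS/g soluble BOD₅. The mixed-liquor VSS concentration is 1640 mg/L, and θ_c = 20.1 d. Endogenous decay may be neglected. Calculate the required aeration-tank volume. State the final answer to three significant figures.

V ≈ 10600 m³

With k_d = 0 the design equation reduces to V = Y Q (S₀−S) θ_c / X = 0.434 × 3490 × (588 − 16.9) × 20.1 / 1640 = 10602 m³.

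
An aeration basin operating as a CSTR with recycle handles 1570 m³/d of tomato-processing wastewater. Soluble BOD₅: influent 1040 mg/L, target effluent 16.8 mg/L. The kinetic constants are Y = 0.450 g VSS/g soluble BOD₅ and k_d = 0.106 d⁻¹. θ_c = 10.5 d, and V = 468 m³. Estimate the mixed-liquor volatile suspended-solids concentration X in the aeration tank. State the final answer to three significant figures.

X ≈ 7680 mg/L

Solving the biomass balance for X: X = Y Q (S₀−S) θ_c / [V (1+k_d θ_c)] = 0.450 × 1570 × (1040 − 16.8) × 10.5 / [468 × (1 + 0.106 × 10.5)] = 7676 mg/L.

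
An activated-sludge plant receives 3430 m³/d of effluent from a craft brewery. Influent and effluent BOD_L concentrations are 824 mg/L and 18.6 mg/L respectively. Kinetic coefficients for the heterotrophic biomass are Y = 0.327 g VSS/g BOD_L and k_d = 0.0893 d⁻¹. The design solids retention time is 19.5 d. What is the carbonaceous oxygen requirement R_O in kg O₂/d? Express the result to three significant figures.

R_O ≈ 2290 kg O₂/d

Y_obs = Y / (1 + k_d θ_c) = 0.327 / (1 + 0.0893 × 19.5) = 0.327 / 2.741 = 0.1193.
Mass of BOD_L removed per day: Q(S₀ − S) = 3430 × 805.4 g/m³ = 2763 kg/d.
Biomass synthesised: P_X = Y_obs × 2763 = 329.5 kg VSS/d.
R_O = Q·(S₀ − S) − 1.42·P_X = 2763 − 1.42 × 329.5 = 2295 kg O₂/d.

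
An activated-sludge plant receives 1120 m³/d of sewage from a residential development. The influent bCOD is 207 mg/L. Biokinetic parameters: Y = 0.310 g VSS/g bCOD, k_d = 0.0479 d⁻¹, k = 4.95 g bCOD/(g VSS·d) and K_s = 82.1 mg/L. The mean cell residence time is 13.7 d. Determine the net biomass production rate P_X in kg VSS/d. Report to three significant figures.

P_X ≈ 41.9 kg VSS/d

Effluent substrate depends only on kinetics and SRT: S = K_s(1 + k_d θ_c) / [θ_c(Yk − k_d) − 1] = 82.1 × (1 + 0.0479 × 13.7) / [13.7 × (0.310 × 4.95 − 0.0479) − 1] = 136.0 / 19.37 = 7.021 mg/L.
Y_obs = Y / (1 + k_d θ_c) = 0.310 / (1 + 0.0479 × 13.7) = 0.310 / 1.656 = 0.1872.
ΔS = 207 − 7.02 = 200.0 mg/L, so the substrate removal rate is 1120 × 200.0/1000 = 224.0 kg bCOD/d.
P_X = Y_obs · Q(S₀ − S) = 0.1872 × 224.0 = 41.92 kg VSS/d.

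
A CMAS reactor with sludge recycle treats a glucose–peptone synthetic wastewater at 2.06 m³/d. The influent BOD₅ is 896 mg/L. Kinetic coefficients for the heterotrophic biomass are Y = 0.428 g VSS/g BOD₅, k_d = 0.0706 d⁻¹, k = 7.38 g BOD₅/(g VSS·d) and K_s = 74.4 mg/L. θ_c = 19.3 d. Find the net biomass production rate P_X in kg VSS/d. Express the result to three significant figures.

Effluent substrate depends only on kinetics and SRT: S = K_s(1 + k_d θ_c) / [θ_c(Yk − k_d) − 1] = 74.4 × (1 + 0.0706 × 19.3) / [19.3 × (0.428 × 7.38 − 0.0706) − 1] = 175.8 / 58.60 = 3.000 mg/L.
Observed yield with endogenous decay: Y_obs = Y / (1 + k_d·θ_c) = 0.428 / (1 + 0.0706 × 19.3) = 0.428 / 2.363 = 0.1812 g VSS/g BOD₅.
Mass of BOD₅ removed per day: Q(S₀ − S) = 2.06 × 893.0 g/m³ = 1.840 kg/d.
Biomass produced: P_X = Y_obs·Q·ΔS = 0.1812 × 1.840 ≈ 0.3333 kg VSS/d.

P_X ≈ 0.333 kg VSS/d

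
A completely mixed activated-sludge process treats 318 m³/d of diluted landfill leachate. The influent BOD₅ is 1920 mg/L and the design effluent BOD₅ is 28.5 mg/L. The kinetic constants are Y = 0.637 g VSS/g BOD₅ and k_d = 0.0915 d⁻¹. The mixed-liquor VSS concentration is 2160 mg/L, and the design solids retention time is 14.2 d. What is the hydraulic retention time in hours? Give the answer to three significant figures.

τ ≈ 82.7 h

Rearranging the biomass balance for a CMAS with decay, V = Y·Q·ΔS·θ_c / [X·(1+k_d θ_c)] = 0.637 × 318 × (1920 − 28.5) × 14.2 / [2160 × (1 + 0.0915 × 14.2)] = 5.44×10^6 / 4966 = 1095 m³.
Hydraulic retention time τ = V/Q = 1095 / 318 = 3.445 d = 82.68 h.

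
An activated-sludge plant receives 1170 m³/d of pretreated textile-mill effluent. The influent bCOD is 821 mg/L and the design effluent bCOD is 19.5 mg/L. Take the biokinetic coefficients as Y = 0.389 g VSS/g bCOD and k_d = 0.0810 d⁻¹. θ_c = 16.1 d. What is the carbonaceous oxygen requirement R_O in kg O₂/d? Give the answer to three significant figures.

Observed yield with endogenous decay: Y_obs = Y / (1 + k_d·θ_c) = 0.389 / (1 + 0.0810 × 16.1) = 0.389 / 2.304 = 0.1688 g VSS/g bCOD.
Mass of bCOD removed per day: Q(S₀ − S) = 1170 × 801.5 g/m³ = 937.8 kg/d.
Net sludge production P_X = 0.1688 × 937.8 = 158.3 kg VSS/d.
R_O = Q·ΔS − 1.42 P_X = 937.8 − 224.8 = 712.9 kg O₂/d.

R_O ≈ 713 kg O₂/d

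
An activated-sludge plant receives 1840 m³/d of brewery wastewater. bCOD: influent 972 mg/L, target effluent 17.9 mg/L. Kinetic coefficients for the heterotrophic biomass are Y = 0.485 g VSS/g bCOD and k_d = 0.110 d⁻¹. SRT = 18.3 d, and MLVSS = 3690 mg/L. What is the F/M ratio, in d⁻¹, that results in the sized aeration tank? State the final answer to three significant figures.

From the SRT design equation V = Y Q (S₀−S) θ_c / [X (1 + k_d θ_c)] = 0.485 × 1840 × (972 − 17.9) × 18.3 / [3690 × (1 + 0.110 × 18.3)] = 1.56×10^7 / 11118 = 1401 m³.
F/M = applied load / biomass = Q·S₀/(V·X) = 1840 × 972 / (1401 × 3690) = 0.3458 d⁻¹.

F/M ≈ 0.346 d⁻¹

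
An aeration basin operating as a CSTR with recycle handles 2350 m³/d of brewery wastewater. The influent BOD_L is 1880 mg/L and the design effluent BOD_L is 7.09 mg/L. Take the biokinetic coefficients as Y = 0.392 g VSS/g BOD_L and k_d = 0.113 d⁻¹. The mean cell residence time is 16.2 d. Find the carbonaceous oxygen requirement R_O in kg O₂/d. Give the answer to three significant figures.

Y_obs = Y / (1 + k_d θ_c) = 0.392 / (1 + 0.113 × 16.2) = 0.392 / 2.831 = 0.1385.
Mass of BOD_L removed per day: Q(S₀ − S) = 2350 × 1873 g/m³ = 4401 kg/d.
Biomass synthesised: P_X = Y_obs × 4401 = 609.5 kg VSS/d.
Carbonaceous O₂ demand = substrate oxidised − cell-mass equivalent = 4401 − 1.42 × 609.5 = 3536 kg O₂/d.

R_O ≈ 3540 kg O₂/d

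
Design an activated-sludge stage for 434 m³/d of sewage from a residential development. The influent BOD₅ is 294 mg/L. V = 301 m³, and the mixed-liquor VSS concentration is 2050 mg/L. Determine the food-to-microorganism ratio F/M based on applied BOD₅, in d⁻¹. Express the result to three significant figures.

F/M ≈ 0.207 d⁻¹

F/M = Q·S₀ / (V·X) = 434 × 294 / (301.0 × 2050) = 0.2068 g BOD₅·(g VSS·d)⁻¹.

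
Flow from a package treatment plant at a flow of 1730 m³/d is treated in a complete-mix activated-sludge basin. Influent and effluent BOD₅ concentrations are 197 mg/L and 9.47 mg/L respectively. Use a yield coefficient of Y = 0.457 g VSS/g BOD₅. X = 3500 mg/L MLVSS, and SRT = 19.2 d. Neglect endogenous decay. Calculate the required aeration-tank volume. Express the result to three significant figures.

V·X = Y·Q·ΔS·θ_c gives V = 0.457 × 1730 × (197 − 9.47) × 19.2 / 3500 = 813.3 m³.

V ≈ 813 m³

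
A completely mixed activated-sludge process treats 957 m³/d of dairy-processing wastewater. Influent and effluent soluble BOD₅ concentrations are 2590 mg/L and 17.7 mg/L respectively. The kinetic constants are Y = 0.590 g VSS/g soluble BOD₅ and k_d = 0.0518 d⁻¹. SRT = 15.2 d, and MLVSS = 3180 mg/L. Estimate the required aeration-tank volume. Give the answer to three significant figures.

V ≈ 3880 m³

From the SRT design equation V = Y Q (S₀−S) θ_c / [X (1 + k_d θ_c)] = 0.590 × 957 × (2590 − 17.7) × 15.2 / [3180 × (1 + 0.0518 × 15.2)] = 2.21×10^7 / 5684 = 3884 m³.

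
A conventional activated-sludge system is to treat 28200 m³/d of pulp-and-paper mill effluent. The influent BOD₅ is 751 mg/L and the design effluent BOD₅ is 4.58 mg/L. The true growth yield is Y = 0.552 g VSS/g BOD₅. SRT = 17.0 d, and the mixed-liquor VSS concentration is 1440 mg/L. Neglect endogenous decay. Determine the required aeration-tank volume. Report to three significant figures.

V·X = Y·Q·ΔS·θ_c gives V = 0.552 × 28200 × (751 − 4.58) × 17.0 / 1440 = 137170 m³.

V ≈ 137000 m³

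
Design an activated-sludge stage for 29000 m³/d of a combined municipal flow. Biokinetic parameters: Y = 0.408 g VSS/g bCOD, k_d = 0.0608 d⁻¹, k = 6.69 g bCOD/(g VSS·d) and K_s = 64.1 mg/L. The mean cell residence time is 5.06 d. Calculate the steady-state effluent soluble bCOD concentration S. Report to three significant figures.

From the Monod/SRT balance for a CMAS, S = K_s·(1+k_d θ_c)/[θ_c·(Y k − k_d) − 1] = 64.1 × (1 + 0.0608 × 5.06) / [5.06 × (0.408 × 6.69 − 0.0608) − 1] = 83.82 / 12.50 = 6.704 mg/L.

S ≈ 6.70 mg/L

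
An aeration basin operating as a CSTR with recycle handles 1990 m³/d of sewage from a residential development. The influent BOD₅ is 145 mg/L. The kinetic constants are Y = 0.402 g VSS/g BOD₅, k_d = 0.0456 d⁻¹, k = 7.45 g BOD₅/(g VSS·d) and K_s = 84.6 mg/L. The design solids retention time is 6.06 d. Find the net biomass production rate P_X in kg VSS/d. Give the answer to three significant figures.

P_X ≈ 86.9 kg VSS/d

From the Monod/SRT balance for a CMAS, S = K_s·(1+k_d θ_c)/[θ_c·(Y k − k_d) − 1] = 84.6 × (1 + 0.0456 × 6.06) / [6.06 × (0.402 × 7.45 − 0.0456) − 1] = 108.0 / 16.87 = 6.400 mg/L.
Observed yield with endogenous decay: Y_obs = Y / (1 + k_d·θ_c) = 0.402 / (1 + 0.0456 × 6.06) = 0.402 / 1.276 = 0.3150 g VSS/g BOD₅.
ΔS = 145 − 6.40 = 138.6 mg/L, so the substrate removal rate is 1990 × 138.6/1000 = 275.8 kg BOD₅/d.
Biomass produced: P_X = Y_obs·Q·ΔS = 0.3150 × 275.8 ≈ 86.87 kg VSS/d.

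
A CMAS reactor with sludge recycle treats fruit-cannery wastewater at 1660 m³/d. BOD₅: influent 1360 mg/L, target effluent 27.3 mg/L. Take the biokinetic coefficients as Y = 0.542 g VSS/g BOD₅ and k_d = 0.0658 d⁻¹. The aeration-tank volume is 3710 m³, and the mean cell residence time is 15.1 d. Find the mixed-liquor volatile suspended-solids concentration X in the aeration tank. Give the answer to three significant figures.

X = Y·Q·ΔS·θ_c / [V·(1 + k_d θ_c)] = 0.542 × 1660 × (1360 − 27.3) × 15.1 / [3710 × (1 + 0.0658 × 15.1)] = 2448 mg/L.

X ≈ 2450 mg/L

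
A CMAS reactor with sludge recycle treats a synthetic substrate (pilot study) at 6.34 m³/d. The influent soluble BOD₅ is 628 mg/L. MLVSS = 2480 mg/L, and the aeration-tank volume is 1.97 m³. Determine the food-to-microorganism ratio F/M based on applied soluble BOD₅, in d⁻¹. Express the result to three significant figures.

F/M ≈ 0.815 d⁻¹

F/M = applied load / biomass = Q·S₀/(V·X) = 6.34 × 628 / (1.970 × 2480) = 0.8150 d⁻¹.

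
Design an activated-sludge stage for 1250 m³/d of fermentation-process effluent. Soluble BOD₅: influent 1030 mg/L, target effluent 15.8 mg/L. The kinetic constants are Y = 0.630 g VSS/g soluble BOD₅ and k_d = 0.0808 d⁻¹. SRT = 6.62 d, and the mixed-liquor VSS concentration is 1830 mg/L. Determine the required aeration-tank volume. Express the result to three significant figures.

V ≈ 1880 m³

From the SRT design equation V = Y Q (S₀−S) θ_c / [X (1 + k_d θ_c)] = 0.630 × 1250 × (1030 − 15.8) × 6.62 / [1830 × (1 + 0.0808 × 6.62)] = 5.29×10^6 / 2809 = 1882 m³.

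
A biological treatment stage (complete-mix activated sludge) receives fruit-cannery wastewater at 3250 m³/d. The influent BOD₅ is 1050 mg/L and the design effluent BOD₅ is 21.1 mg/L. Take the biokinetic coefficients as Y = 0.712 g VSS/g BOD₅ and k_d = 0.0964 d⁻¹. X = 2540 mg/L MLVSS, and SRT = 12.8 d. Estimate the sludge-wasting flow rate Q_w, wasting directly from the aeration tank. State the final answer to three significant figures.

Q_w ≈ 420 m³/d

From the SRT design equation V = Y Q (S₀−S) θ_c / [X (1 + k_d θ_c)] = 0.712 × 3250 × (1050 − 21.1) × 12.8 / [2540 × (1 + 0.0964 × 12.8)] = 3.05×10^7 / 5674 = 5371 m³.
With mixed-liquor wasting, θ_c = V/Q_w, so Q_w = V/θ_c = 5371/12.8 = 419.6 m³/d.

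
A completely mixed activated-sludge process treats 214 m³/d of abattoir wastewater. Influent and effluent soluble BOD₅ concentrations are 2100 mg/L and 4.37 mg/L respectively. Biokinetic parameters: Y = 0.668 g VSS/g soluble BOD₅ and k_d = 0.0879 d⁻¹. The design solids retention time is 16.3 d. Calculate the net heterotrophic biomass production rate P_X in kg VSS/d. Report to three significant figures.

P_X ≈ 123 kg VSS/d

Correct the yield for decay: Y_obs = Y/(1 + k_d θ_c) = 0.668 / (1 + 0.0879 × 16.3) = 0.668 / 2.433 = 0.2746.
Mass of soluble BOD₅ removed per day: Q(S₀ − S) = 214 × 2096 g/m³ = 448.5 kg/d.
Net biomass production P_X = Y_obs × Q·(S₀ − S) = 0.2746 × 448.5 = 123.1 kg VSS/d.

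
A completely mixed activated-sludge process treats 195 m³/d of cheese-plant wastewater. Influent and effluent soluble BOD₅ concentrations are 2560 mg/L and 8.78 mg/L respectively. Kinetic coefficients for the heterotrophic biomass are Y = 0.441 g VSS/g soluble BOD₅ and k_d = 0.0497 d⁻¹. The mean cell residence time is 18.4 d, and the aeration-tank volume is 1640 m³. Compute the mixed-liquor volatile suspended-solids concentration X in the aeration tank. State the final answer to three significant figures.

X = Y·Q·ΔS·θ_c / [V·(1 + k_d θ_c)] = 0.441 × 195 × (2560 − 8.78) × 18.4 / [1640 × (1 + 0.0497 × 18.4)] = 1286 mg/L.

X ≈ 1290 mg/L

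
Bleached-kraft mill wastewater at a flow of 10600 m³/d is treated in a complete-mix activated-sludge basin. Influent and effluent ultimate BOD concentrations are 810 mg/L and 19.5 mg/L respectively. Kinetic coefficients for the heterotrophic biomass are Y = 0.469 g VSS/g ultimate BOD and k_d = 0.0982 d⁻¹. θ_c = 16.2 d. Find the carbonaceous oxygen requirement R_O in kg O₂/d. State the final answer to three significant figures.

R_O ≈ 6230 kg O₂/d

Y_obs = Y / (1 + k_d θ_c) = 0.469 / (1 + 0.0982 × 16.2) = 0.469 / 2.591 = 0.1810.
Mass of ultimate BOD removed per day: Q(S₀ − S) = 10600 × 790.5 g/m³ = 8379 kg/d.
Net sludge production P_X = 0.1810 × 8379 = 1517 kg VSS/d.
R_O = Q·(S₀ − S) − 1.42·P_X = 8379 − 1.42 × 1517 = 6225 kg O₂/d.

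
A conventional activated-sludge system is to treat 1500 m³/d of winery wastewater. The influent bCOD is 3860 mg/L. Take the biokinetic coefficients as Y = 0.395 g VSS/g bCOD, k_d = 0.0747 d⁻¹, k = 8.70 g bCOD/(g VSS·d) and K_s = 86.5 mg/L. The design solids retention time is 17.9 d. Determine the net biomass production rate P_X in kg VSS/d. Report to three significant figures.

For a completely mixed reactor with recycle the Lawrence–McCarty relation gives S = K_s·(1 + k_d·θ_c) / [θ_c·(Y·k − k_d) − 1] = 86.5 × (1 + 0.0747 × 17.9) / [17.9 × (0.395 × 8.70 − 0.0747) − 1] = 202.2 / 59.18 = 3.416 mg/L.
The observed yield is Y_obs = Y/(1 + k_d·θ_c) = 0.395 / (1 + 0.0747 × 17.9) = 0.395 / 2.337 = 0.1690 g VSS per g bCOD removed.
Mass of bCOD removed per day: Q(S₀ − S) = 1500 × 3857 g/m³ = 5785 kg/d.
Biomass produced: P_X = Y_obs·Q·ΔS = 0.1690 × 5785 ≈ 977.7 kg VSS/d.

P_X ≈ 978 kg VSS/d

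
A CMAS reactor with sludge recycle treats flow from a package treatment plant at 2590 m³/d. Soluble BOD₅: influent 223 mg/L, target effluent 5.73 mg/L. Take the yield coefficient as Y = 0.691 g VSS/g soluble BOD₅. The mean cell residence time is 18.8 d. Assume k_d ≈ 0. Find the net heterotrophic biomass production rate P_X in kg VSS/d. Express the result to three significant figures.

P_X ≈ 389 kg VSS/d

Since k_d ≈ 0, Y_obs = Y = 0.691 g VSS/g soluble BOD₅.
Mass of soluble BOD₅ removed per day: Q(S₀ − S) = 2590 × 217.3 g/m³ = 562.7 kg/d.
So the net sludge growth is P_X = 0.6910 × 562.7 = 388.8 kg VSS/d.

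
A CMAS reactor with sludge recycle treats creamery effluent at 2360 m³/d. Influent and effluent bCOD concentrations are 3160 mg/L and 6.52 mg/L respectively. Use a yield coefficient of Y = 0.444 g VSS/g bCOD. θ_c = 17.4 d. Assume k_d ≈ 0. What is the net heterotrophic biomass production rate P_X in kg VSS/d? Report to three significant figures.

With endogenous decay neglected, the observed yield equals the true yield: Y_obs = Y = 0.444 g VSS/g bCOD.
ΔS = 3160 − 6.52 = 3153 mg/L, so the substrate removal rate is 2360 × 3153/1000 = 7442 kg bCOD/d.
Net biomass production P_X = Y_obs × Q·(S₀ − S) = 0.4440 × 7442 = 3304 kg VSS/d.

P_X ≈ 3300 kg VSS/d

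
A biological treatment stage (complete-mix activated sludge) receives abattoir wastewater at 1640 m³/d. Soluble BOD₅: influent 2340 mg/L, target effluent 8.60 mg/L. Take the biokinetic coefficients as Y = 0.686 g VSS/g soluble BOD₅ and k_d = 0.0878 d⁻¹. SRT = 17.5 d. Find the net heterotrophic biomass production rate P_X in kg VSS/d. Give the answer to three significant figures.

P_X ≈ 1030 kg VSS/d

The observed yield is Y_obs = Y/(1 + k_d·θ_c) = 0.686 / (1 + 0.0878 × 17.5) = 0.686 / 2.537 = 0.2705 g VSS per g soluble BOD₅ removed.
Mass of soluble BOD₅ removed per day: Q(S₀ − S) = 1640 × 2331 g/m³ = 3823 kg/d.
Net biomass production P_X = Y_obs × Q·(S₀ − S) = 0.2705 × 3823 = 1034 kg VSS/d.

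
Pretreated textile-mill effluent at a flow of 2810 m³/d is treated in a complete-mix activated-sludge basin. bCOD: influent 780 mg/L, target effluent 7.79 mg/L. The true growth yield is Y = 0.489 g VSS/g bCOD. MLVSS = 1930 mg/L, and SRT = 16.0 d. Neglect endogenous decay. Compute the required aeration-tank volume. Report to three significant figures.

V ≈ 8800 m³

With k_d = 0 the design equation reduces to V = Y Q (S₀−S) θ_c / X = 0.489 × 2810 × (780 − 7.79) × 16.0 / 1930 = 8797 m³.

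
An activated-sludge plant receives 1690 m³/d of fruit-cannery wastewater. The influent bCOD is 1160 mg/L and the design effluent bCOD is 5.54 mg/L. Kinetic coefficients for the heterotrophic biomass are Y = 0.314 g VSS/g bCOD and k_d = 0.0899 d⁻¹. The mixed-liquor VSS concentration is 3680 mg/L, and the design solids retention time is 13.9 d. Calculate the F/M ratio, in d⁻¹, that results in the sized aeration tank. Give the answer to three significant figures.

F/M ≈ 0.518 d⁻¹

Steady-state biomass mass balance: V·X·(1 + k_d·θ_c) = Y·Q·(S₀ − S)·θ_c, so V = 0.314 × 1690 × (1160 − 5.54) × 13.9 / [3680 × (1 + 0.0899 × 13.9)] = 8.52×10^6 / 8279 = 1029 m³.
F/M = applied load / biomass = Q·S₀/(V·X) = 1690 × 1160 / (1029 × 3680) = 0.5179 d⁻¹.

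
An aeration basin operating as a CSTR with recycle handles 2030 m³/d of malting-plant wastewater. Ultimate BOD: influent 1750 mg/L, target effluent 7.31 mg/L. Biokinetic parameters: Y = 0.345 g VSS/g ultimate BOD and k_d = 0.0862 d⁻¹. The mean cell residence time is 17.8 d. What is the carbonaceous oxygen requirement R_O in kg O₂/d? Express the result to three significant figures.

R_O ≈ 2850 kg O₂/d

Y_obs = Y / (1 + k_d θ_c) = 0.345 / (1 + 0.0862 × 17.8) = 0.345 / 2.534 = 0.1361.
Mass of ultimate BOD removed per day: Q(S₀ − S) = 2030 × 1743 g/m³ = 3538 kg/d.
P_X = Y_obs·Q·(S₀ − S) = 0.1361 × 3538 = 481.6 kg VSS/d.
R_O = Q·ΔS − 1.42 P_X = 3538 − 683.8 = 2854 kg O₂/d.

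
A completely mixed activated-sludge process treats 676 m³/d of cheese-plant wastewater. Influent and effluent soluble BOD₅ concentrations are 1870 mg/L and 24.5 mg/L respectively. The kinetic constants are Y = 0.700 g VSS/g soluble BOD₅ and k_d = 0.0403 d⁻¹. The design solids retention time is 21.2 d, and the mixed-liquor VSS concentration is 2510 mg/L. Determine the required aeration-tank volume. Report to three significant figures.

Rearranging the biomass balance for a CMAS with decay, V = Y·Q·ΔS·θ_c / [X·(1+k_d θ_c)] = 0.700 × 676 × (1870 − 24.5) × 21.2 / [2510 × (1 + 0.0403 × 21.2)] = 1.85×10^7 / 4654 = 3978 m³.

V ≈ 3980 m³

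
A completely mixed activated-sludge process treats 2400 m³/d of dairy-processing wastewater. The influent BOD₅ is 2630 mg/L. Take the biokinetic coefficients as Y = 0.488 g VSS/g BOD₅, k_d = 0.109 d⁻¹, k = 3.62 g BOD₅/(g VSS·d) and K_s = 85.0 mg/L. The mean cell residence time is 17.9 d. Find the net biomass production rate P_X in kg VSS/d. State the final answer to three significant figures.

From the Monod/SRT balance for a CMAS, S = K_s·(1+k_d θ_c)/[θ_c·(Y k − k_d) − 1] = 85.0 × (1 + 0.109 × 17.9) / [17.9 × (0.488 × 3.62 − 0.109) − 1] = 250.8 / 28.67 = 8.749 mg/L.
Y_obs = Y / (1 + k_d θ_c) = 0.488 / (1 + 0.109 × 17.9) = 0.488 / 2.951 = 0.1654.
Substrate removed = Q·(S₀ − S) = 2400 m³/d × (2630 − 8.75) g/m³ = 6.29×10^6 g/d = 6291 kg/d.
P_X = Y_obs · Q(S₀ − S) = 0.1654 × 6291 = 1040 kg VSS/d.

P_X ≈ 1040 kg VSS/d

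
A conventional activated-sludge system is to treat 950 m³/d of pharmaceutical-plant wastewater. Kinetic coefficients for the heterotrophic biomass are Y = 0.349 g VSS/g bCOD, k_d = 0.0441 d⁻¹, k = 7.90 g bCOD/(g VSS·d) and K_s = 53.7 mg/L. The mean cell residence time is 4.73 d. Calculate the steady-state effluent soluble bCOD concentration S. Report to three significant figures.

Effluent substrate depends only on kinetics and SRT: S = K_s(1 + k_d θ_c) / [θ_c(Yk − k_d) − 1] = 53.7 × (1 + 0.0441 × 4.73) / [4.73 × (0.349 × 7.90 − 0.0441) − 1] = 64.90 / 11.83 = 5.485 mg/L.

S ≈ 5.49 mg/L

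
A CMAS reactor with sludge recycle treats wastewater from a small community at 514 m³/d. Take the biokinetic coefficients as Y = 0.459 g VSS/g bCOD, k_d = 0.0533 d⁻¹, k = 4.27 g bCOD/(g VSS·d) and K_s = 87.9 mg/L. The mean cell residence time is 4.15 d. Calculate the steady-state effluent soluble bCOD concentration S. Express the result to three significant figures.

S ≈ 15.5 mg/L

For a completely mixed reactor with recycle the Lawrence–McCarty relation gives S = K_s·(1 + k_d·θ_c) / [θ_c·(Y·k − k_d) − 1] = 87.9 × (1 + 0.0533 × 4.15) / [4.15 × (0.459 × 4.27 − 0.0533) − 1] = 107.3 / 6.913 = 15.53 mg/L.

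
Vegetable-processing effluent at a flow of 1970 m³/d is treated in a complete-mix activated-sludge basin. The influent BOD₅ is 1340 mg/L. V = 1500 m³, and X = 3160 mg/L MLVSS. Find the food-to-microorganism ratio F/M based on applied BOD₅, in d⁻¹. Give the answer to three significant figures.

Food-to-microorganism ratio F/M = Q S₀ / (V X) = 1970 × 1340 / (1500 × 3160) = 0.5569 d⁻¹.

F/M ≈ 0.557 d⁻¹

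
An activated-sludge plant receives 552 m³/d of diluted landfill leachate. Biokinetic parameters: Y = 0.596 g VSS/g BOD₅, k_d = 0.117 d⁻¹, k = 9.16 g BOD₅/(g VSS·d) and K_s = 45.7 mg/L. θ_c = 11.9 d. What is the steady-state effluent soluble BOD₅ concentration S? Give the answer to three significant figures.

S ≈ 1.75 mg/L

Effluent substrate depends only on kinetics and SRT: S = K_s(1 + k_d θ_c) / [θ_c(Yk − k_d) − 1] = 45.7 × (1 + 0.117 × 11.9) / [11.9 × (0.596 × 9.16 − 0.117) − 1] = 109.3 / 62.57 = 1.747 mg/L.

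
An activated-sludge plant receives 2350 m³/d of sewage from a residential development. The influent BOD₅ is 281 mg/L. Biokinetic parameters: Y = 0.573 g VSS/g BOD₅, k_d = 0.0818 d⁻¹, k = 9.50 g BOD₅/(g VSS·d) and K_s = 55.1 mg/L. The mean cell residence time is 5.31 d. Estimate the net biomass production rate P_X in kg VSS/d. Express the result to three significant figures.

From the Monod/SRT balance for a CMAS, S = K_s·(1+k_d θ_c)/[θ_c·(Y k − k_d) − 1] = 55.1 × (1 + 0.0818 × 5.31) / [5.31 × (0.573 × 9.50 − 0.0818) − 1] = 79.03 / 27.47 = 2.877 mg/L.
Y_obs = Y / (1 + k_d θ_c) = 0.573 / (1 + 0.0818 × 5.31) = 0.573 / 1.434 = 0.3995.
Substrate removed = Q·(S₀ − S) = 2350 m³/d × (281 − 2.88) g/m³ = 6.54×10^5 g/d = 653.6 kg/d.
So the net sludge growth is P_X = 0.3995 × 653.6 = 261.1 kg VSS/d.

P_X ≈ 261 kg VSS/d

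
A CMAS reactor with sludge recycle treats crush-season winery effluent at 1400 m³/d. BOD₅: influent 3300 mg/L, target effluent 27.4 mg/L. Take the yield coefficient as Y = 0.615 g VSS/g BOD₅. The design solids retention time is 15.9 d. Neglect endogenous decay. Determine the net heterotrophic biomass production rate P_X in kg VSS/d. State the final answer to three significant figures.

P_X ≈ 2820 kg VSS/d

Since k_d ≈ 0, Y_obs = Y = 0.615 g VSS/g BOD₅.
ΔS = 3300 − 27.4 = 3273 mg/L, so the substrate removal rate is 1400 × 3273/1000 = 4582 kg BOD₅/d.
P_X = Y_obs · Q(S₀ − S) = 0.6150 × 4582 = 2818 kg VSS/d.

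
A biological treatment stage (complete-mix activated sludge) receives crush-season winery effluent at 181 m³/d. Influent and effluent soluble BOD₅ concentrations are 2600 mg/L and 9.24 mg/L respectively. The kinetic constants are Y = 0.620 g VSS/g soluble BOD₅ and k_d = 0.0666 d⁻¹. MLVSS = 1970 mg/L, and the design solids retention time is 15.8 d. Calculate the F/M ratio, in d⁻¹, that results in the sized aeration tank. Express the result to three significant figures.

F/M ≈ 0.210 d⁻¹

Steady-state biomass mass balance: V·X·(1 + k_d·θ_c) = Y·Q·(S₀ − S)·θ_c, so V = 0.620 × 181 × (2600 − 9.24) × 15.8 / [1970 × (1 + 0.0666 × 15.8)] = 4.59×10^6 / 4043 = 1136 m³.
F/M = Q·S₀ / (V·X) = 181 × 2600 / (1136 × 1970) = 0.2102 g soluble BOD₅·(g VSS·d)⁻¹.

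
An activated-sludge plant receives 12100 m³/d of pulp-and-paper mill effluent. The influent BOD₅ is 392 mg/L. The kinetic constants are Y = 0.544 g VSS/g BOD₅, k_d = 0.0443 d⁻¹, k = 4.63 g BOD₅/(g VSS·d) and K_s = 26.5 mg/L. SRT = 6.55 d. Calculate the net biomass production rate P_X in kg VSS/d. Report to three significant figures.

Effluent substrate depends only on kinetics and SRT: S = K_s(1 + k_d θ_c) / [θ_c(Yk − k_d) − 1] = 26.5 × (1 + 0.0443 × 6.55) / [6.55 × (0.544 × 4.63 − 0.0443) − 1] = 34.19 / 15.21 = 2.248 mg/L.
Y_obs = Y / (1 + k_d θ_c) = 0.544 / (1 + 0.0443 × 6.55) = 0.544 / 1.290 = 0.4217.
Q·(S₀ − S) = 12100 × (392 − 2.25) × 10⁻³ = 4716 kg/d removed.
Biomass produced: P_X = Y_obs·Q·ΔS = 0.4217 × 4716 ≈ 1988 kg VSS/d.

P_X ≈ 1990 kg VSS/d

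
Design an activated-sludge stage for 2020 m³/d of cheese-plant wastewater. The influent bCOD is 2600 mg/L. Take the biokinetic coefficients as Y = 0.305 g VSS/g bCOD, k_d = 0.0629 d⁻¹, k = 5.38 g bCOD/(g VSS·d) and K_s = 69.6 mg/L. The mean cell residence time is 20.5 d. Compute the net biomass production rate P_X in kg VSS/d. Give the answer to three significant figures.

For a completely mixed reactor with recycle the Lawrence–McCarty relation gives S = K_s·(1 + k_d·θ_c) / [θ_c·(Y·k − k_d) − 1] = 69.6 × (1 + 0.0629 × 20.5) / [20.5 × (0.305 × 5.38 − 0.0629) − 1] = 159.3 / 31.35 = 5.083 mg/L.
The observed yield is Y_obs = Y/(1 + k_d·θ_c) = 0.305 / (1 + 0.0629 × 20.5) = 0.305 / 2.289 = 0.1332 g VSS per g bCOD removed.
Mass of bCOD removed per day: Q(S₀ − S) = 2020 × 2595 g/m³ = 5242 kg/d.
P_X = Y_obs · Q(S₀ − S) = 0.1332 × 5242 = 698.3 kg VSS/d.

P_X ≈ 698 kg VSS/d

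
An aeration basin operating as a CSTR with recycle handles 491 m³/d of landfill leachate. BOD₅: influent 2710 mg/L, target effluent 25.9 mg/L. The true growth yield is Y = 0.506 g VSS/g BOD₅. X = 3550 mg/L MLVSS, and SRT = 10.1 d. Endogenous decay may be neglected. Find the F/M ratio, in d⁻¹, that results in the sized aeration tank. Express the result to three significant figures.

F/M ≈ 0.198 d⁻¹

With k_d = 0 the design equation reduces to V = Y Q (S₀−S) θ_c / X = 0.506 × 491 × (2710 − 25.9) × 10.1 / 3550 = 1897 m³.
Food-to-microorganism ratio F/M = Q S₀ / (V X) = 491 × 2710 / (1897 × 3550) = 0.1976 d⁻¹.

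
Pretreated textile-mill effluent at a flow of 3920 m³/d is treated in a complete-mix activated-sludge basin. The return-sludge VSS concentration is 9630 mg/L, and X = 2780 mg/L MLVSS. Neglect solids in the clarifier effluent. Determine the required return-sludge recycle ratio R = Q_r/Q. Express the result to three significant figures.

Solids balance on the clarifier gives (1+R)X = R·X_r, so R = X/(X_r − X) = 2780 / (9630 − 2780) = 0.4058.

R ≈ 0.406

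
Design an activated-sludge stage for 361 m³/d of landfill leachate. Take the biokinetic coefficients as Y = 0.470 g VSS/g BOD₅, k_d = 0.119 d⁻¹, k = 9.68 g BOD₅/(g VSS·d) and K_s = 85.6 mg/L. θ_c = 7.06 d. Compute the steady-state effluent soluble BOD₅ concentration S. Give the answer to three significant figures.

S ≈ 5.20 mg/L

Effluent substrate depends only on kinetics and SRT: S = K_s(1 + k_d θ_c) / [θ_c(Yk − k_d) − 1] = 85.6 × (1 + 0.119 × 7.06) / [7.06 × (0.470 × 9.68 − 0.119) − 1] = 157.5 / 30.28 = 5.202 mg/L.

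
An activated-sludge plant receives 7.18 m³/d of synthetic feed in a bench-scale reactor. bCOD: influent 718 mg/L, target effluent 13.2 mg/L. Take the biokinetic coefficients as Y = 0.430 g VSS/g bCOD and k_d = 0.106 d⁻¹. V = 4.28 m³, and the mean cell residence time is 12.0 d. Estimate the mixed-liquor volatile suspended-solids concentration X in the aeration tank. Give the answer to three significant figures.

From V·X·(1 + k_d·θ_c) = Y·Q·(S₀ − S)·θ_c: X = 0.430 × 7.18 × (718 − 13.2) × 12.0 / [4.28 × (1 + 0.106 × 12.0)] = 2685 mg/L.

X ≈ 2690 mg/L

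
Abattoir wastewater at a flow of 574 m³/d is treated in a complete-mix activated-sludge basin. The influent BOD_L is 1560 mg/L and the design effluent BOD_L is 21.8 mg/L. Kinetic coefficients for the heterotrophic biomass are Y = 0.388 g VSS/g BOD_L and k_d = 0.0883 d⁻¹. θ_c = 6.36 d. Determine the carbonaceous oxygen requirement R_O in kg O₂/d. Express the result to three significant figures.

The observed yield is Y_obs = Y/(1 + k_d·θ_c) = 0.388 / (1 + 0.0883 × 6.36) = 0.388 / 1.562 = 0.2485 g VSS per g BOD_L removed.
Mass of BOD_L removed per day: Q(S₀ − S) = 574 × 1538 g/m³ = 882.9 kg/d.
P_X = Y_obs·Q·(S₀ − S) = 0.2485 × 882.9 = 219.4 kg VSS/d.
R_O = Q·(S₀ − S) − 1.42·P_X = 882.9 − 1.42 × 219.4 = 571.4 kg O₂/d.

R_O ≈ 571 kg O₂/d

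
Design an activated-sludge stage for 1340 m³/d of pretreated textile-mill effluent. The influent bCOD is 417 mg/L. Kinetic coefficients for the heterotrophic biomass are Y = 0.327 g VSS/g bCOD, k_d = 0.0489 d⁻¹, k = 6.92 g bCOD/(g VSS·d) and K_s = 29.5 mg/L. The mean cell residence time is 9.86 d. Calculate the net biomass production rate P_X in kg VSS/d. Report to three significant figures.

Effluent substrate depends only on kinetics and SRT: S = K_s(1 + k_d θ_c) / [θ_c(Yk − k_d) − 1] = 29.5 × (1 + 0.0489 × 9.86) / [9.86 × (0.327 × 6.92 − 0.0489) − 1] = 43.72 / 20.83 = 2.099 mg/L.
Correct the yield for decay: Y_obs = Y/(1 + k_d θ_c) = 0.327 / (1 + 0.0489 × 9.86) = 0.327 / 1.482 = 0.2206.
ΔS = 417 − 2.10 = 414.9 mg/L, so the substrate removal rate is 1340 × 414.9/1000 = 556.0 kg bCOD/d.
So the net sludge growth is P_X = 0.2206 × 556.0 = 122.7 kg VSS/d.

P_X ≈ 123 kg VSS/d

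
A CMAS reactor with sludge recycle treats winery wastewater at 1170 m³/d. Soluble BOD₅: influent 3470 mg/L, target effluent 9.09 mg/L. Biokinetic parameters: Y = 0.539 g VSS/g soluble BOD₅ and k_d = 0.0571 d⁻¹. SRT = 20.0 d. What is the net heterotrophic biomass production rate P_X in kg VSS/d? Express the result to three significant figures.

Observed yield with endogenous decay: Y_obs = Y / (1 + k_d·θ_c) = 0.539 / (1 + 0.0571 × 20.0) = 0.539 / 2.142 = 0.2516 g VSS/g soluble BOD₅.
Q·(S₀ − S) = 1170 × (3470 − 9.09) × 10⁻³ = 4049 kg/d removed.
Net biomass production P_X = Y_obs × Q·(S₀ − S) = 0.2516 × 4049 = 1019 kg VSS/d.

P_X ≈ 1020 kg VSS/d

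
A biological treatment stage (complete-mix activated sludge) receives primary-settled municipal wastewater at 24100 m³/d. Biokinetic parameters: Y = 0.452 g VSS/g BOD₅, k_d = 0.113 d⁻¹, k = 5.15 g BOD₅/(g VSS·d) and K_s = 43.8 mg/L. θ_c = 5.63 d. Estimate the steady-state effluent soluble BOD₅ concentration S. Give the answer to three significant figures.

S ≈ 6.25 mg/L

From the Monod/SRT balance for a CMAS, S = K_s·(1+k_d θ_c)/[θ_c·(Y k − k_d) − 1] = 43.8 × (1 + 0.113 × 5.63) / [5.63 × (0.452 × 5.15 − 0.113) − 1] = 71.67 / 11.47 = 6.248 mg/L.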